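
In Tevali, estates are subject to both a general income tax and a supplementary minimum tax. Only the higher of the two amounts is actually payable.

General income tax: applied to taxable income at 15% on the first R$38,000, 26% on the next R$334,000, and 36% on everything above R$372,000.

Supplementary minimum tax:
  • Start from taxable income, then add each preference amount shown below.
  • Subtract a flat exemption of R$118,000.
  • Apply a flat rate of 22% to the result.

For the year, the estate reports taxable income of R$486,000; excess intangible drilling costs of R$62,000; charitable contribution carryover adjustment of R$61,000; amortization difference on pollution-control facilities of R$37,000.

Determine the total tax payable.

R$133,580

Supplementary minimum tax:
  Adjusted income: R$486,000 + R$62,000 + R$61,000 + R$37,000 = R$646,000
  Less exemption R$118,000 → base R$528,000
  R$528,000 × 22% = R$116,160

General income tax:
  R$38,000 × 15% = R$5,700
  R$334,000 × 26% = R$86,840
  R$114,000 × 36% = R$41,040
  → R$133,580

R$133,580 > R$116,160, so the general income tax governs.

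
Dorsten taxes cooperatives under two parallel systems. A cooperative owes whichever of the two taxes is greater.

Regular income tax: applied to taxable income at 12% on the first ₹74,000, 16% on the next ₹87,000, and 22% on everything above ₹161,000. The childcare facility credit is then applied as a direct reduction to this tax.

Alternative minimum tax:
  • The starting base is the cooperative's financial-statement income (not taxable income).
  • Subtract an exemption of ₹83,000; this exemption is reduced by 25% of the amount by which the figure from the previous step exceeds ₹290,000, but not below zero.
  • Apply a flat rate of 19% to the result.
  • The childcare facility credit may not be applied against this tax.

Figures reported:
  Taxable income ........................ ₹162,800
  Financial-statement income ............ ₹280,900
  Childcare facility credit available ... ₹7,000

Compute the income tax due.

Alternative minimum tax:
  Base (financial-statement income): ₹280,900
  Exemption: ₹280,900 ≤ ₹290,000, so full ₹83,000 applies
  Base: ₹280,900 − ₹83,000 = ₹197,900
  ₹197,900 × 19% = ₹37,601

Regular income tax:
  ₹74,000 × 12% = ₹8,880
  ₹87,000 × 16% = ₹13,920
  ₹1,800 × 22% = ₹396
  → ₹23,196
  Less childcare facility credit ₹7,000 → ₹16,196

₹37,601 > ₹16,196, so the alternative minimum tax is the binding amount.

₹37,601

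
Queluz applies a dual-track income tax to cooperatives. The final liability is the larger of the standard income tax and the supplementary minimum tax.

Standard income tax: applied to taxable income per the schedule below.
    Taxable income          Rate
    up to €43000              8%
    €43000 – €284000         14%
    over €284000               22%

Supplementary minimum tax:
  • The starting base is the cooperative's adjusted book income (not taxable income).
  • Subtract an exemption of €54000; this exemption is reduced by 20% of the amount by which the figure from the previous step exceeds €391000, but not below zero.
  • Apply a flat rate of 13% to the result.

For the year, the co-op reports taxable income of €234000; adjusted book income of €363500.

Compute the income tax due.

Standard income tax:
  €43000 × 8% = €3440
  €191000 × 14% = €26740
  → €30180

Supplementary minimum tax:
  Base (adjusted book income): €363500
  Exemption: €363500 ≤ €391000, so full €54000 applies
  Base: €363500 − €54000 = €309500
  €309500 × 13% = €40235

€40235 > €30180, so the supplementary minimum tax is the binding amount.

€40235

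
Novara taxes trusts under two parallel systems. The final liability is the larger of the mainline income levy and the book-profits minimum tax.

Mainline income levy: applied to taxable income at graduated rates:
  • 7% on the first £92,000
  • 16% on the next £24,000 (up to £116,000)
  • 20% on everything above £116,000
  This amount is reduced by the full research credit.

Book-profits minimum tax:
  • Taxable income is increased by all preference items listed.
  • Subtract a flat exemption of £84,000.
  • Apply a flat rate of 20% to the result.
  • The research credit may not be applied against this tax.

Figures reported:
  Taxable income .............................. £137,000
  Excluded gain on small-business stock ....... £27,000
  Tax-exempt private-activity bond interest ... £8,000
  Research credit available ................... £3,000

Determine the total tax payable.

Mainline income levy:
  £92,000 × 7% = £6,440
  £24,000 × 16% = £3,840
  £21,000 × 20% = £4,200
  → £14,480
  Less research credit £3,000 → £11,480

Book-profits minimum tax:
  Adjusted income: £137,000 + £27,000 + £8,000 = £172,000
  Less exemption £84,000 → base £88,000
  £88,000 × 20% = £17,600

£17,600 > £11,480, so the book-profits minimum tax is the binding amount.

£17,600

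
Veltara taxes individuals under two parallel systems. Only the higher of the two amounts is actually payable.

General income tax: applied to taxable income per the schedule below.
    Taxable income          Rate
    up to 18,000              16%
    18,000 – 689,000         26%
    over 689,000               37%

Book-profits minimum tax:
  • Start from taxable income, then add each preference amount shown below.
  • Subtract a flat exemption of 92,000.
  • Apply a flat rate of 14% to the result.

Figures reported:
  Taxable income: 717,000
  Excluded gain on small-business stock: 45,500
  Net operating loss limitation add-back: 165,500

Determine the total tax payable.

187,700

General income tax:
  18,000 × 16% = 2,880
  671,000 × 26% = 174,460
  28,000 × 37% = 10,360
  → 187,700

Book-profits minimum tax:
  Adjusted income: 717,000 + 45,500 + 165,500 = 928,000
  Less exemption 92,000 → base 836,000
  836,000 × 14% = 117,040

187,700 > 117,040, so the general income tax governs.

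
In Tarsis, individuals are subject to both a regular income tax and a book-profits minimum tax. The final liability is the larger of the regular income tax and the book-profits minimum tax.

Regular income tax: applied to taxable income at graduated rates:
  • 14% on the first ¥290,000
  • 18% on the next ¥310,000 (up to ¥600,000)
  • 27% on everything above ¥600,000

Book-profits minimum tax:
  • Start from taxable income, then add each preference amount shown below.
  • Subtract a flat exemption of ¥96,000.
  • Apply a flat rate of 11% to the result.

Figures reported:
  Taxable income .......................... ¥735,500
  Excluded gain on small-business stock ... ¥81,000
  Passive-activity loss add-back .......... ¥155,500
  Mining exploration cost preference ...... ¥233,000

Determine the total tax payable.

Book-profits minimum tax:
  Adjusted income: ¥735,500 + ¥81,000 + ¥155,500 + ¥233,000 = ¥1,205,000
  Less exemption ¥96,000 → base ¥1,109,000
  ¥1,109,000 × 11% = ¥121,990

Regular income tax:
  ¥290,000 × 14% = ¥40,600
  ¥310,000 × 18% = ¥55,800
  ¥135,500 × 27% = ¥36,585
  → ¥132,985

¥132,985 > ¥121,990, so the regular income tax governs.

¥132,985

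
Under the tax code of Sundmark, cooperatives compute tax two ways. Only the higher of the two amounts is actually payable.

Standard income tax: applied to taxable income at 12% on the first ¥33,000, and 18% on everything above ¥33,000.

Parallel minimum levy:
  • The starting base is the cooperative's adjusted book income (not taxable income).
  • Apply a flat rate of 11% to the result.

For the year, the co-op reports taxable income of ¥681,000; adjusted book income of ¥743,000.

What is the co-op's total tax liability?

Parallel minimum levy:
  Base (adjusted book income): ¥743,000
  ¥743,000 × 11% = ¥81,730

Standard income tax:
  ¥33,000 × 12% = ¥3,960
  ¥648,000 × 18% = ¥116,640
  → ¥120,600

¥120,600 > ¥81,730, so the standard income tax governs.

¥120,600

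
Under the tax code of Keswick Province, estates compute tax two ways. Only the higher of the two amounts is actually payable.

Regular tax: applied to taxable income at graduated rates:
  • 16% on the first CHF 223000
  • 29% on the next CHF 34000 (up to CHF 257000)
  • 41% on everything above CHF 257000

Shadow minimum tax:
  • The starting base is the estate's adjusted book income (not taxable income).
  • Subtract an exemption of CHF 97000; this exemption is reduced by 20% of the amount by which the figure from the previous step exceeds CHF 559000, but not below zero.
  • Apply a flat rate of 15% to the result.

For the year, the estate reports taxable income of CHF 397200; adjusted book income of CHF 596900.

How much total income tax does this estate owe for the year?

CHF 103022

Shadow minimum tax:
  Base (adjusted book income): CHF 596900
  Exemption: CHF 97000 − 20% × (CHF 596900 − CHF 559000) = CHF 97000 − CHF 7580 = CHF 89420
  Base: CHF 596900 − CHF 89420 = CHF 507480
  CHF 507480 × 15% = CHF 76122

Regular tax:
  CHF 223000 × 16% = CHF 35680
  CHF 34000 × 29% = CHF 9860
  CHF 140200 × 41% = CHF 57482
  → CHF 103022

CHF 103022 > CHF 76122, so the regular tax governs.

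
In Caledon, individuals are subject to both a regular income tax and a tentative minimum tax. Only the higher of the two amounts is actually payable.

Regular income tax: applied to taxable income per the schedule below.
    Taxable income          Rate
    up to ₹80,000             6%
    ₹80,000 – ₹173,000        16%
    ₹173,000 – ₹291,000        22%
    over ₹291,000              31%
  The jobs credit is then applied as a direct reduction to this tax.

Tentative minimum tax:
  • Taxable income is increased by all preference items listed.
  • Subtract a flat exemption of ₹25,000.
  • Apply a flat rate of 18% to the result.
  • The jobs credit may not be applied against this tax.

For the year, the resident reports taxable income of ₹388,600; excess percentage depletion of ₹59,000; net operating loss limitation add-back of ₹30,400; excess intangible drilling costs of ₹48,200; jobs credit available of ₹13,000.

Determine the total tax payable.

Tentative minimum tax:
  Adjusted income: ₹388,600 + ₹59,000 + ₹30,400 + ₹48,200 = ₹526,200
  Less exemption ₹25,000 → base ₹501,200
  ₹501,200 × 18% = ₹90,216

Regular income tax:
  ₹80,000 × 6% = ₹4,800
  ₹93,000 × 16% = ₹14,880
  ₹118,000 × 22% = ₹25,960
  ₹97,600 × 31% = ₹30,256
  → ₹75,896
  Less jobs credit ₹13,000 → ₹62,896

₹90,216 > ₹62,896, so the tentative minimum tax is the binding amount.

₹90,216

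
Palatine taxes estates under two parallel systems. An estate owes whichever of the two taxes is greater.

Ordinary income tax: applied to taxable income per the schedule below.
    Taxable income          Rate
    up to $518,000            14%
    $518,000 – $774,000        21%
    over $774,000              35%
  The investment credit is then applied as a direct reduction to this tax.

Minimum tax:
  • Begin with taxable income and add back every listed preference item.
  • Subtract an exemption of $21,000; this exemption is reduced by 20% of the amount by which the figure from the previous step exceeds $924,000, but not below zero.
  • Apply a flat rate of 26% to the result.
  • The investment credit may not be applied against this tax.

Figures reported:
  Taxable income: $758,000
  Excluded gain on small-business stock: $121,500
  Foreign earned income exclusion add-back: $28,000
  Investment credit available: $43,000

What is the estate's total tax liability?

$230,490

Minimum tax:
  Adjusted income: $758,000 + $121,500 + $28,000 = $907,500
  Exemption: $907,500 ≤ $924,000, so full $21,000 applies
  Base: $907,500 − $21,000 = $886,500
  $886,500 × 26% = $230,490

Ordinary income tax:
  $518,000 × 14% = $72,520
  $240,000 × 21% = $50,400
  → $122,920
  Less investment credit $43,000 → $79,920

$230,490 > $79,920, so the minimum tax is the binding amount.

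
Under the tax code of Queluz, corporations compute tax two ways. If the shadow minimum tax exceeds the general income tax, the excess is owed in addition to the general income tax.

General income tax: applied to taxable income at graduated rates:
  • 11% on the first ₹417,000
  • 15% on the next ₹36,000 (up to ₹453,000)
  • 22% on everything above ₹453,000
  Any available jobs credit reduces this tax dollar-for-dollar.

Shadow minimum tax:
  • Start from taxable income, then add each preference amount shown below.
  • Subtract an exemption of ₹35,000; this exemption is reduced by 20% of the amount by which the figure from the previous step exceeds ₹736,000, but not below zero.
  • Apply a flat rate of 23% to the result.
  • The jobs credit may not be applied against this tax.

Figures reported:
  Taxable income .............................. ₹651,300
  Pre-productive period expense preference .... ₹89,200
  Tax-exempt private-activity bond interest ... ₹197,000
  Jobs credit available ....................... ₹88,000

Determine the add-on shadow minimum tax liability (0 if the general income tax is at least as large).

₹208,729

General income tax:
  ₹417,000 × 11% = ₹45,870
  ₹36,000 × 15% = ₹5,400
  ₹198,300 × 22% = ₹43,626
  → ₹94,896
  Less jobs credit ₹88,000 → ₹6,896

Shadow minimum tax:
  Adjusted income: ₹651,300 + ₹89,200 + ₹197,000 = ₹937,500
  Exemption: 20% × (₹937,500 − ₹736,000) = ₹40,300 ≥ ₹35,000, so the exemption is fully phased out
  Base: ₹937,500 − ₹0 = ₹937,500
  ₹937,500 × 23% = ₹215,625

Excess of shadow minimum tax over general income tax: ₹215,625 − ₹6,896 = ₹208,729.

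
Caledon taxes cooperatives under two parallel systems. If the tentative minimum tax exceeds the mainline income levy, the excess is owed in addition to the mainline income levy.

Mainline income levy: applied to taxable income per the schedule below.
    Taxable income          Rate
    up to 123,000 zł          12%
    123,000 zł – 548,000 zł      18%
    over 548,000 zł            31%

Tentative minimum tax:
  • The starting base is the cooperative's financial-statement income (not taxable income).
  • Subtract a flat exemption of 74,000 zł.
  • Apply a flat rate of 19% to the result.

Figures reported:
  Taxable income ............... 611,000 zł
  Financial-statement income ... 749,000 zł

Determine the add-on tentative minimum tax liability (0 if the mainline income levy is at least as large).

Mainline income levy:
  123,000 zł × 12% = 14,760 zł
  425,000 zł × 18% = 76,500 zł
  63,000 zł × 31% = 19,530 zł
  → 110,790 zł

Tentative minimum tax:
  Base (financial-statement income): 749,000 zł
  Less exemption 74,000 zł → base 675,000 zł
  675,000 zł × 19% = 128,250 zł

Excess of tentative minimum tax over mainline income levy: 128,250 zł − 110,790 zł = 17,460 zł.

17,460 zł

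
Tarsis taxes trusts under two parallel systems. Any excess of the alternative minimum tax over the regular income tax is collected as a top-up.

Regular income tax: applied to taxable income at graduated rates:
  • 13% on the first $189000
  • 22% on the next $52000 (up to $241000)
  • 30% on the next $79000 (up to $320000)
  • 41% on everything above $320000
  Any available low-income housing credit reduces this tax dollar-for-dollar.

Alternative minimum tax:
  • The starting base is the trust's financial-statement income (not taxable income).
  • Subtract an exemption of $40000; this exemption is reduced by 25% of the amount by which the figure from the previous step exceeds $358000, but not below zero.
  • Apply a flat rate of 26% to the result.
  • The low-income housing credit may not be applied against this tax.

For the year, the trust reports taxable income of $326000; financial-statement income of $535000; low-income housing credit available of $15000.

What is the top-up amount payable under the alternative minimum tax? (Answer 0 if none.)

$91930

Alternative minimum tax:
  Base (financial-statement income): $535000
  Exemption: 25% × ($535000 − $358000) = $44250 ≥ $40000, so the exemption is fully phased out
  Base: $535000 − $0 = $535000
  $535000 × 26% = $139100

Regular income tax:
  $189000 × 13% = $24570
  $52000 × 22% = $11440
  $79000 × 30% = $23700
  $6000 × 41% = $2460
  → $62170
  Less low-income housing credit $15000 → $47170

Excess of alternative minimum tax over regular income tax: $139100 − $47170 = $91930.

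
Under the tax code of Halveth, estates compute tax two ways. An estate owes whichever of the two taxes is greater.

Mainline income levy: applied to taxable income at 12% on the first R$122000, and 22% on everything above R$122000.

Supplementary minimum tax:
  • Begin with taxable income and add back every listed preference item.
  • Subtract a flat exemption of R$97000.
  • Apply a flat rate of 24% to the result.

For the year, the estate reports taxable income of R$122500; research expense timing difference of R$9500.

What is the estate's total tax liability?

Mainline income levy:
  R$122000 × 12% = R$14640
  R$500 × 22% = R$110
  → R$14750

Supplementary minimum tax:
  Adjusted income: R$122500 + R$9500 = R$132000
  Less exemption R$97000 → base R$35000
  R$35000 × 24% = R$8400

R$14750 > R$8400, so the mainline income levy governs.

R$14750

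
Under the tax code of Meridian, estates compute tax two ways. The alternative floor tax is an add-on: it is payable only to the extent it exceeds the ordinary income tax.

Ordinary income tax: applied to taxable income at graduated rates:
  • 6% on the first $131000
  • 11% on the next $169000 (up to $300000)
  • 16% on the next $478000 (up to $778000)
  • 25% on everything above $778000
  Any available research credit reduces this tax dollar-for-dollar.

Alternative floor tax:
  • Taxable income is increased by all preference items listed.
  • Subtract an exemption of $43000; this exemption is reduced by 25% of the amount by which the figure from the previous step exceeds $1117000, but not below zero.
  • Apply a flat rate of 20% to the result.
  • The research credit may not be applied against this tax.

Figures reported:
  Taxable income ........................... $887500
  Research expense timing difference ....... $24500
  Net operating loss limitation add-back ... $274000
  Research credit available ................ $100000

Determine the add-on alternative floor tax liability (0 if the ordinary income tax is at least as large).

Alternative floor tax:
  Adjusted income: $887500 + $24500 + $274000 = $1186000
  Exemption: $43000 − 25% × ($1186000 − $1117000) = $43000 − $17250 = $25750
  Base: $1186000 − $25750 = $1160250
  $1160250 × 20% = $232050

Ordinary income tax:
  $131000 × 6% = $7860
  $169000 × 11% = $18590
  $478000 × 16% = $76480
  $109500 × 25% = $27375
  → $130305
  Less research credit $100000 → $30305

Excess of alternative floor tax over ordinary income tax: $232050 − $30305 = $201745.

$201745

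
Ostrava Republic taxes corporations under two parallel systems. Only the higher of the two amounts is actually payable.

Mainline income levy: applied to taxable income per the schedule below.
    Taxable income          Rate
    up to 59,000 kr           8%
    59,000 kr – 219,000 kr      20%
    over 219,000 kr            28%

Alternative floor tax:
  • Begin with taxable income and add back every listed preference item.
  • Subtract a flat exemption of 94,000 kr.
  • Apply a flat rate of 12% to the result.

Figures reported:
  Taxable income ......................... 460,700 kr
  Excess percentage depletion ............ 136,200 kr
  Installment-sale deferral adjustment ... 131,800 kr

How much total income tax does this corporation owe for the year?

Mainline income levy:
  59,000 kr × 8% = 4,720 kr
  160,000 kr × 20% = 32,000 kr
  241,700 kr × 28% = 67,676 kr
  → 104,396 kr

Alternative floor tax:
  Adjusted income: 460,700 kr + 136,200 kr + 131,800 kr = 728,700 kr
  Less exemption 94,000 kr → base 634,700 kr
  634,700 kr × 12% = 76,164 kr

104,396 kr > 76,164 kr, so the mainline income levy governs.

104,396 kr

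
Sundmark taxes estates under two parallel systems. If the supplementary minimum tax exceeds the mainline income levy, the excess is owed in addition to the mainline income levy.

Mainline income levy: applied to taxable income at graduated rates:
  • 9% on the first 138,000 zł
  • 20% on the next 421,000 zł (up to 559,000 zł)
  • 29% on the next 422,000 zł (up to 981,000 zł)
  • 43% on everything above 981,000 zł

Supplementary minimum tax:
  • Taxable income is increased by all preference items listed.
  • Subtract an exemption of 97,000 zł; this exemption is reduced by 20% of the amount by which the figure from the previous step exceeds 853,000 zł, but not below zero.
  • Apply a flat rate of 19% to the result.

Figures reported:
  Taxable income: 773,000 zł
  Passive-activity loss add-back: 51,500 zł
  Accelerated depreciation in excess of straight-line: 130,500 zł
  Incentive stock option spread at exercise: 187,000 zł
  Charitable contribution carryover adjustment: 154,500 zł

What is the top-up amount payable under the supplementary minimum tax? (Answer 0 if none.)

Supplementary minimum tax:
  Adjusted income: 773,000 zł + 51,500 zł + 130,500 zł + 187,000 zł + 154,500 zł = 1,296,500 zł
  Exemption: 97,000 zł − 20% × (1,296,500 zł − 853,000 zł) = 97,000 zł − 88,700 zł = 8,300 zł
  Base: 1,296,500 zł − 8,300 zł = 1,288,200 zł
  1,288,200 zł × 19% = 244,758 zł

Mainline income levy:
  138,000 zł × 9% = 12,420 zł
  421,000 zł × 20% = 84,200 zł
  214,000 zł × 29% = 62,060 zł
  → 158,680 zł

Excess of supplementary minimum tax over mainline income levy: 244,758 zł − 158,680 zł = 86,078 zł.

86,078 zł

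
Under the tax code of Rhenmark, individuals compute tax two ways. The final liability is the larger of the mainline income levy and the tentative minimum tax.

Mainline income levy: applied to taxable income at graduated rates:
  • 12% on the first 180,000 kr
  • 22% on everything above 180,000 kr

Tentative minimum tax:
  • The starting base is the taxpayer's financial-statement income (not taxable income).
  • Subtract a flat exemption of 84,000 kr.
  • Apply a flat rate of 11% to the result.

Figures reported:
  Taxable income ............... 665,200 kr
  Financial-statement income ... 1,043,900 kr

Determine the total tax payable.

Tentative minimum tax:
  Base (financial-statement income): 1,043,900 kr
  Less exemption 84,000 kr → base 959,900 kr
  959,900 kr × 11% = 105,589 kr

Mainline income levy:
  180,000 kr × 12% = 21,600 kr
  485,200 kr × 22% = 106,744 kr
  → 128,344 kr

128,344 kr > 105,589 kr, so the mainline income levy governs.

128,344 kr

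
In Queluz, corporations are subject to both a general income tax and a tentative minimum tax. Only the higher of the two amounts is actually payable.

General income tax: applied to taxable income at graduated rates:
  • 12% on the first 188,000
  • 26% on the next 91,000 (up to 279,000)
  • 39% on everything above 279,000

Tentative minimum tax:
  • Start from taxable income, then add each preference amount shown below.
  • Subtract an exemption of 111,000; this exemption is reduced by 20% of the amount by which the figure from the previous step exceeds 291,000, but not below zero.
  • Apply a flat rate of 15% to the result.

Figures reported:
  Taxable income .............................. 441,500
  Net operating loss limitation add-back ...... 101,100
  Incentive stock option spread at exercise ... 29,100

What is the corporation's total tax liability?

General income tax:
  188,000 × 12% = 22,560
  91,000 × 26% = 23,660
  162,500 × 39% = 63,375
  → 109,595

Tentative minimum tax:
  Adjusted income: 441,500 + 101,100 + 29,100 = 571,700
  Exemption: 111,000 − 20% × (571,700 − 291,000) = 111,000 − 56,140 = 54,860
  Base: 571,700 − 54,860 = 516,840
  516,840 × 15% = 77,526

109,595 > 77,526, so the general income tax governs.

109,595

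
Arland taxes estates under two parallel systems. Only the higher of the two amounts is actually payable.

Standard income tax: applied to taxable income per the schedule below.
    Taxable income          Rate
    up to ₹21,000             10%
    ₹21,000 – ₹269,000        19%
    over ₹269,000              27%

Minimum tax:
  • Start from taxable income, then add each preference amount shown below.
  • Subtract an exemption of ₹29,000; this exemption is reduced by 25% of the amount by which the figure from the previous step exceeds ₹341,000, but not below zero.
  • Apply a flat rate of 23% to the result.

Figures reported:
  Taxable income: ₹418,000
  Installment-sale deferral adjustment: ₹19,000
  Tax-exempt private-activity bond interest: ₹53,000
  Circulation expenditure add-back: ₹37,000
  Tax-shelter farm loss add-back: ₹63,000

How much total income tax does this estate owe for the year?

₹135,700

Minimum tax:
  Adjusted income: ₹418,000 + ₹19,000 + ₹53,000 + ₹37,000 + ₹63,000 = ₹590,000
  Exemption: 25% × (₹590,000 − ₹341,000) = ₹62,250 ≥ ₹29,000, so the exemption is fully phased out
  Base: ₹590,000 − ₹0 = ₹590,000
  ₹590,000 × 23% = ₹135,700

Standard income tax:
  ₹21,000 × 10% = ₹2,100
  ₹248,000 × 19% = ₹47,120
  ₹149,000 × 27% = ₹40,230
  → ₹89,450

₹135,700 > ₹89,450, so the minimum tax is the binding amount.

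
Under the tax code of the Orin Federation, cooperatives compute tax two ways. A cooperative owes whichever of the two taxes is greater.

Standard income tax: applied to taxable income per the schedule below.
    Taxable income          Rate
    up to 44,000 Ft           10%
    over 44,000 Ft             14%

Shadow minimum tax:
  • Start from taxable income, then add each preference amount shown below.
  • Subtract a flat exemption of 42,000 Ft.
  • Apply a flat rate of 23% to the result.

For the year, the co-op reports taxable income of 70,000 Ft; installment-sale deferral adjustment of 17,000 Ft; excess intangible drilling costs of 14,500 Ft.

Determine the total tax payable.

13,685 Ft

Standard income tax:
  44,000 Ft × 10% = 4,400 Ft
  26,000 Ft × 14% = 3,640 Ft
  → 8,040 Ft

Shadow minimum tax:
  Adjusted income: 70,000 Ft + 17,000 Ft + 14,500 Ft = 101,500 Ft
  Less exemption 42,000 Ft → base 59,500 Ft
  59,500 Ft × 23% = 13,685 Ft

13,685 Ft > 8,040 Ft, so the shadow minimum tax is the binding amount.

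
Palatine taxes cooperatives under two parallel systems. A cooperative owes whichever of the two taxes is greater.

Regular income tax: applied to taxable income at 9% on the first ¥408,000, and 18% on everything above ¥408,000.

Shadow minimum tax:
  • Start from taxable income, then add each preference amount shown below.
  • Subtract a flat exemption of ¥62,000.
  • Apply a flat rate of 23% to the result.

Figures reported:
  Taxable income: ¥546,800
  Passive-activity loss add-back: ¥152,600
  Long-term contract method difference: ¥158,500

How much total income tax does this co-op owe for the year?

Shadow minimum tax:
  Adjusted income: ¥546,800 + ¥152,600 + ¥158,500 = ¥857,900
  Less exemption ¥62,000 → base ¥795,900
  ¥795,900 × 23% = ¥183,057

Regular income tax:
  ¥408,000 × 9% = ¥36,720
  ¥138,800 × 18% = ¥24,984
  → ¥61,704

¥183,057 > ¥61,704, so the shadow minimum tax is the binding amount.

¥183,057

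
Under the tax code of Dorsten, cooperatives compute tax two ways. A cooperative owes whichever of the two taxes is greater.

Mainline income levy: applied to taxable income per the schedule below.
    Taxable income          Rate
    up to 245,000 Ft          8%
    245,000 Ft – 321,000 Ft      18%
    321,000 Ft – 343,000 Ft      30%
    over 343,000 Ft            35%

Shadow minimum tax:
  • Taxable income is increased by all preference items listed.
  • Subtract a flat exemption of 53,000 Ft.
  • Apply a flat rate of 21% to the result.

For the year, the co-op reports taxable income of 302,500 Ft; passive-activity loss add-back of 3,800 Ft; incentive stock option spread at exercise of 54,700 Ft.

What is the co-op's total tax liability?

64,680 Ft

Mainline income levy:
  245,000 Ft × 8% = 19,600 Ft
  57,500 Ft × 18% = 10,350 Ft
  → 29,950 Ft

Shadow minimum tax:
  Adjusted income: 302,500 Ft + 3,800 Ft + 54,700 Ft = 361,000 Ft
  Less exemption 53,000 Ft → base 308,000 Ft
  308,000 Ft × 21% = 64,680 Ft

64,680 Ft > 29,950 Ft, so the shadow minimum tax is the binding amount.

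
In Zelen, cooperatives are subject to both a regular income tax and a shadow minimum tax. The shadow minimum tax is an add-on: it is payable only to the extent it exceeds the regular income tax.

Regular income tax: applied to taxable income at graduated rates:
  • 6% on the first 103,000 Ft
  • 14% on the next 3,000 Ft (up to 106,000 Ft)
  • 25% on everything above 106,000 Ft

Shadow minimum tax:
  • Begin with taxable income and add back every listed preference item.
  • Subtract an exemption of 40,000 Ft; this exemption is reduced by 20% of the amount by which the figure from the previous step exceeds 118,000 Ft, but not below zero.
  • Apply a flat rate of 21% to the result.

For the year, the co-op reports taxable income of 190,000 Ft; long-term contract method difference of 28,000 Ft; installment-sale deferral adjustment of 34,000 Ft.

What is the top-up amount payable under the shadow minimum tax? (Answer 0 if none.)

Shadow minimum tax:
  Adjusted income: 190,000 Ft + 28,000 Ft + 34,000 Ft = 252,000 Ft
  Exemption: 40,000 Ft − 20% × (252,000 Ft − 118,000 Ft) = 40,000 Ft − 26,800 Ft = 13,200 Ft
  Base: 252,000 Ft − 13,200 Ft = 238,800 Ft
  238,800 Ft × 21% = 50,148 Ft

Regular income tax:
  103,000 Ft × 6% = 6,180 Ft
  3,000 Ft × 14% = 420 Ft
  84,000 Ft × 25% = 21,000 Ft
  → 27,600 Ft

Excess of shadow minimum tax over regular income tax: 50,148 Ft − 27,600 Ft = 22,548 Ft.

22,548 Ft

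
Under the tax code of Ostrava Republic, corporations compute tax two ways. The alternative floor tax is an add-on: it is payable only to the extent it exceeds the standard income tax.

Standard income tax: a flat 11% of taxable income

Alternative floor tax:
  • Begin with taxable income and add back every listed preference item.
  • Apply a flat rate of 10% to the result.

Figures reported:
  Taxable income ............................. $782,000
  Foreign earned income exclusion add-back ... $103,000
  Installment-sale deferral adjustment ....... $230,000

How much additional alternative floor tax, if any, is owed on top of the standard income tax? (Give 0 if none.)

Standard income tax:
  $782,000 × 11% = $86,020

Alternative floor tax:
  Adjusted income: $782,000 + $103,000 + $230,000 = $1,115,000
  $1,115,000 × 10% = $111,500

Excess of alternative floor tax over standard income tax: $111,500 − $86,020 = $25,480.

$25,480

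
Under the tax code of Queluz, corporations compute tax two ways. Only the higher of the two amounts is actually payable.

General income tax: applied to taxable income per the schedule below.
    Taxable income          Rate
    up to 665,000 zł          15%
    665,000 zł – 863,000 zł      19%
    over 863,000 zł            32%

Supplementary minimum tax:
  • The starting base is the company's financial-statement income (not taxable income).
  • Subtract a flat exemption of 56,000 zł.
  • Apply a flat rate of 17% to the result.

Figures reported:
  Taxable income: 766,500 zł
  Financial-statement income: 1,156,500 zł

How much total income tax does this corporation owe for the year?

General income tax:
  665,000 zł × 15% = 99,750 zł
  101,500 zł × 19% = 19,285 zł
  → 119,035 zł

Supplementary minimum tax:
  Base (financial-statement income): 1,156,500 zł
  Less exemption 56,000 zł → base 1,100,500 zł
  1,100,500 zł × 17% = 187,085 zł

187,085 zł > 119,035 zł, so the supplementary minimum tax is the binding amount.

187,085 zł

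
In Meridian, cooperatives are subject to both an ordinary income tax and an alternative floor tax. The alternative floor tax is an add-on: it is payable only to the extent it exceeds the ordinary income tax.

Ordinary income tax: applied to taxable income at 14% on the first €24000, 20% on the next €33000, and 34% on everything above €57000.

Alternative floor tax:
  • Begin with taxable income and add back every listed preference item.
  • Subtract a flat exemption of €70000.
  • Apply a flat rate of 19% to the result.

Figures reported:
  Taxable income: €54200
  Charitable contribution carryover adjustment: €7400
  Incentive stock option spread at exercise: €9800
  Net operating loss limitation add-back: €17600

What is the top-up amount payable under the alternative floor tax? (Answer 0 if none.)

Alternative floor tax:
  Adjusted income: €54200 + €7400 + €9800 + €17600 = €89000
  Less exemption €70000 → base €19000
  €19000 × 19% = €3610

Ordinary income tax:
  €24000 × 14% = €3360
  €30200 × 20% = €6040
  → €9400

€3610 ≤ €9400, so no add-on is due.

€0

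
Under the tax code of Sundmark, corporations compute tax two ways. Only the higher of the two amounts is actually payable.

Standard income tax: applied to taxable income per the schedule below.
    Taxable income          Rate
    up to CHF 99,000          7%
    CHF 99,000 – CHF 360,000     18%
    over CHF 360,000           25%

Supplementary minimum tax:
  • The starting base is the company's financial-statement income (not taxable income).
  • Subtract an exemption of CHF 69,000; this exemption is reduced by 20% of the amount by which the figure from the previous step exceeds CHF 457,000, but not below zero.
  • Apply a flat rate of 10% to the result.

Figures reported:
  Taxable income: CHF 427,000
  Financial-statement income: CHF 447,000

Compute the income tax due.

Supplementary minimum tax:
  Base (financial-statement income): CHF 447,000
  Exemption: CHF 447,000 ≤ CHF 457,000, so full CHF 69,000 applies
  Base: CHF 447,000 − CHF 69,000 = CHF 378,000
  CHF 378,000 × 10% = CHF 37,800

Standard income tax:
  CHF 99,000 × 7% = CHF 6,930
  CHF 261,000 × 18% = CHF 46,980
  CHF 67,000 × 25% = CHF 16,750
  → CHF 70,660

CHF 70,660 > CHF 37,800, so the standard income tax governs.

CHF 70,660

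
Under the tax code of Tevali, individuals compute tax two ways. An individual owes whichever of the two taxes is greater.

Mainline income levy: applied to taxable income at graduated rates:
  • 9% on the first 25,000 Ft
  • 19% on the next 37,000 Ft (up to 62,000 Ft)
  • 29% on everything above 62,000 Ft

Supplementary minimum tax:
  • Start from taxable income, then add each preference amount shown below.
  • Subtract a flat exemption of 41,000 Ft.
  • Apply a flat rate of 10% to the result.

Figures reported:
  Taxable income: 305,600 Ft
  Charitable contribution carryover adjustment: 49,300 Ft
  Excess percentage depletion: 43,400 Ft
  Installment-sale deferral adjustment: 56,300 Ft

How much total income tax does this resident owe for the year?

Mainline income levy:
  25,000 Ft × 9% = 2,250 Ft
  37,000 Ft × 19% = 7,030 Ft
  243,600 Ft × 29% = 70,644 Ft
  → 79,924 Ft

Supplementary minimum tax:
  Adjusted income: 305,600 Ft + 49,300 Ft + 43,400 Ft + 56,300 Ft = 454,600 Ft
  Less exemption 41,000 Ft → base 413,600 Ft
  413,600 Ft × 10% = 41,360 Ft

79,924 Ft > 41,360 Ft, so the mainline income levy governs.

79,924 Ft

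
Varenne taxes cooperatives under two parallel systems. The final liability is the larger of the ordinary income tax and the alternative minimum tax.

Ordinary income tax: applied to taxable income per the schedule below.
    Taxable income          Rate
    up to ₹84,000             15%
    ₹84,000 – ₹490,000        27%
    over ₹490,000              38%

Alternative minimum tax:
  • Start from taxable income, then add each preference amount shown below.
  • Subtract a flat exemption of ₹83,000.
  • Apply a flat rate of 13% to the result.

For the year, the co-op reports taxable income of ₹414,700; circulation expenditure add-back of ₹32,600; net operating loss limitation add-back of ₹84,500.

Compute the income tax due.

₹101,889

Ordinary income tax:
  ₹84,000 × 15% = ₹12,600
  ₹330,700 × 27% = ₹89,289
  → ₹101,889

Alternative minimum tax:
  Adjusted income: ₹414,700 + ₹32,600 + ₹84,500 = ₹531,800
  Less exemption ₹83,000 → base ₹448,800
  ₹448,800 × 13% = ₹58,344

₹101,889 > ₹58,344, so the ordinary income tax governs.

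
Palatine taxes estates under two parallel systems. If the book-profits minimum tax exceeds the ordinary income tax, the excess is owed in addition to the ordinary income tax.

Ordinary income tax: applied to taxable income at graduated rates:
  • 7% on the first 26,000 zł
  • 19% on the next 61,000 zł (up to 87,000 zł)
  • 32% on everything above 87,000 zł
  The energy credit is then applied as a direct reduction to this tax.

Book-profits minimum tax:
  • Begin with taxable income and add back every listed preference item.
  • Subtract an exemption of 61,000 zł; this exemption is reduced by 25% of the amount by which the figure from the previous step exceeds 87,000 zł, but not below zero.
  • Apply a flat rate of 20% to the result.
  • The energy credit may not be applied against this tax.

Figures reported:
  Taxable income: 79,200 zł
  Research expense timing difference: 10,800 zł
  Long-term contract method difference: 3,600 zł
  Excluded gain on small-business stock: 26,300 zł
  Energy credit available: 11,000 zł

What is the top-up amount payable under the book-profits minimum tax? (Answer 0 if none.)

12,497 zł

Ordinary income tax:
  26,000 zł × 7% = 1,820 zł
  53,200 zł × 19% = 10,108 zł
  → 11,928 zł
  Less energy credit 11,000 zł → 928 zł

Book-profits minimum tax:
  Adjusted income: 79,200 zł + 10,800 zł + 3,600 zł + 26,300 zł = 119,900 zł
  Exemption: 61,000 zł − 25% × (119,900 zł − 87,000 zł) = 61,000 zł − 8,225 zł = 52,775 zł
  Base: 119,900 zł − 52,775 zł = 67,125 zł
  67,125 zł × 20% = 13,425 zł

Excess of book-profits minimum tax over ordinary income tax: 13,425 zł − 928 zł = 12,497 zł.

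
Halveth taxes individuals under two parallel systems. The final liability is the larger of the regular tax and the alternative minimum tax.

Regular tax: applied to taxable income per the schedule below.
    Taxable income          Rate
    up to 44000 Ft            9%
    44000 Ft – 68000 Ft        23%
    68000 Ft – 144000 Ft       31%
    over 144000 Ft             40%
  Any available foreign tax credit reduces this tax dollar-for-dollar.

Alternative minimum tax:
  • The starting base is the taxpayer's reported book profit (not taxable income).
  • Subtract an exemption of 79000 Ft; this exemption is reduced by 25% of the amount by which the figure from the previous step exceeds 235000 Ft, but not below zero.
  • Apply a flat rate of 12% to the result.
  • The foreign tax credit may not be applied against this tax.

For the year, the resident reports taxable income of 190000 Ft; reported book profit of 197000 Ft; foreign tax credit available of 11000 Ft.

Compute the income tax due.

40440 Ft

Alternative minimum tax:
  Base (reported book profit): 197000 Ft
  Exemption: 197000 Ft ≤ 235000 Ft, so full 79000 Ft applies
  Base: 197000 Ft − 79000 Ft = 118000 Ft
  118000 Ft × 12% = 14160 Ft

Regular tax:
  44000 Ft × 9% = 3960 Ft
  24000 Ft × 23% = 5520 Ft
  76000 Ft × 31% = 23560 Ft
  46000 Ft × 40% = 18400 Ft
  → 51440 Ft
  Less foreign tax credit 11000 Ft → 40440 Ft

40440 Ft > 14160 Ft, so the regular tax governs.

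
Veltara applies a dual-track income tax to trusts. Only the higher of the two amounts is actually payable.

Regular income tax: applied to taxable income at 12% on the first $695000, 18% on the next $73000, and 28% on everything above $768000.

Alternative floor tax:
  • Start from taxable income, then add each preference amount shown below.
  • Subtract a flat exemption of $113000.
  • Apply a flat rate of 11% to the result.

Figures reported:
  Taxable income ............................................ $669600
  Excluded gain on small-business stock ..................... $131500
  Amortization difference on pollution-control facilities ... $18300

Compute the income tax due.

$80352

Alternative floor tax:
  Adjusted income: $669600 + $131500 + $18300 = $819400
  Less exemption $113000 → base $706400
  $706400 × 11% = $77704

Regular income tax:
  $669600 × 12% = $80352

$80352 > $77704, so the regular income tax governs.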